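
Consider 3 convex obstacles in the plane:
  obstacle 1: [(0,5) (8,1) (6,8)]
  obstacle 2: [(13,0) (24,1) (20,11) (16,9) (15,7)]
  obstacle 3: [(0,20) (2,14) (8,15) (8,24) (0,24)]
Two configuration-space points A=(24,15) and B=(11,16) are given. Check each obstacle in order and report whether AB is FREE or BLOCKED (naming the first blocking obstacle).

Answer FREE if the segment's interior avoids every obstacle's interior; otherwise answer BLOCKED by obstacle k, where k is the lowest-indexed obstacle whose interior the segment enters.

FREE

Obstacle 1 [(0,5) (8,1) (6,8)]:
  edge (0,5)–(8,1): clear
  edge (8,1)–(6,8): clear
  edge (6,8)–(0,5): clear
  midpoint (35/2,31/2) outside
  → clear
Obstacle 2 [(13,0) (24,1) (20,11) (16,9) (15,7)]:
  edge (13,0)–(24,1): clear
  edge (24,1)–(20,11): clear
  edge (20,11)–(16,9): clear
  edge (16,9)–(15,7): clear
  edge (15,7)–(13,0): clear
  midpoint (35/2,31/2) outside
  → clear
Obstacle 3 [(0,20) (2,14) (8,15) (8,24) (0,24)]:
  edge (0,20)–(2,14): clear
  edge (2,14)–(8,15): clear
  edge (8,15)–(8,24): clear
  edge (8,24)–(0,24): clear
  edge (0,24)–(0,20): clear
  midpoint (35/2,31/2) outside
  → clear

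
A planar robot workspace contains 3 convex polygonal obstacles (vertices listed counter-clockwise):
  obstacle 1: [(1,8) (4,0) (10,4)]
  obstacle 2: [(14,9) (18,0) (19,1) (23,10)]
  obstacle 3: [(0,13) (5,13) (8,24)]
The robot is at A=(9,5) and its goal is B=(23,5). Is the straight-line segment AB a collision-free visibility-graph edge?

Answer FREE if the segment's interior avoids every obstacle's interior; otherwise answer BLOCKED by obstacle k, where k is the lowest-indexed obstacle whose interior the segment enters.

BLOCKED by obstacle 2

Obstacle 1 [(1,8) (4,0) (10,4)]:
  edge (1,8)–(4,0): clear
  edge (4,0)–(10,4): clear
  edge (10,4)–(1,8): clear
  midpoint (16,5) outside
  → clear
Obstacle 2 [(14,9) (18,0) (19,1) (23,10)]:
  edge (14,9)–(18,0): crosses AB
  edge (18,0)–(19,1): clear
  edge (19,1)–(23,10): crosses AB
  edge (23,10)–(14,9): clear
  → BLOCKED
Obstacle 3 [(0,13) (5,13) (8,24)]:
  edge (0,13)–(5,13): clear
  edge (5,13)–(8,24): clear
  edge (8,24)–(0,13): clear
  midpoint (16,5) outside
  → clear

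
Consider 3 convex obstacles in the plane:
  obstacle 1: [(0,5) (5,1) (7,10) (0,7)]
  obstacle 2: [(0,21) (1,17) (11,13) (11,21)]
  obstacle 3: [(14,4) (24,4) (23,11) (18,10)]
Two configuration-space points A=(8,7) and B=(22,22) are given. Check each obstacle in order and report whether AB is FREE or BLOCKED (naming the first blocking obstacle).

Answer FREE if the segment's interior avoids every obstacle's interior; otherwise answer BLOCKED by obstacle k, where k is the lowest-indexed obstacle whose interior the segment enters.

FREE

Obstacle 1 [(0,5) (5,1) (7,10) (0,7)]:
  edge (0,5)–(5,1): clear
  edge (5,1)–(7,10): clear
  edge (7,10)–(0,7): clear
  edge (0,7)–(0,5): clear
  midpoint (15,29/2) outside
  → clear
Obstacle 2 [(0,21) (1,17) (11,13) (11,21)]:
  edge (0,21)–(1,17): clear
  edge (1,17)–(11,13): clear
  edge (11,13)–(11,21): clear
  edge (11,21)–(0,21): clear
  midpoint (15,29/2) outside
  → clear
Obstacle 3 [(14,4) (24,4) (23,11) (18,10)]:
  edge (14,4)–(24,4): clear
  edge (24,4)–(23,11): clear
  edge (23,11)–(18,10): clear
  edge (18,10)–(14,4): clear
  midpoint (15,29/2) outside
  → clear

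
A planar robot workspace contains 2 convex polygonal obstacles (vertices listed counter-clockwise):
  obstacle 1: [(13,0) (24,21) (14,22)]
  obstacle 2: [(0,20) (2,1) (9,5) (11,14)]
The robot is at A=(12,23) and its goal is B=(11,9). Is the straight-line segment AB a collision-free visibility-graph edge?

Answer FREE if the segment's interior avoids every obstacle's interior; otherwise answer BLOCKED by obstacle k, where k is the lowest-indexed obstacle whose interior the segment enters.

Obstacle 1 [(13,0) (24,21) (14,22)]:
  edge (13,0)–(24,21): clear
  edge (24,21)–(14,22): clear
  edge (14,22)–(13,0): clear
  midpoint (23/2,16) outside
  → clear
Obstacle 2 [(0,20) (2,1) (9,5) (11,14)]:
  edge (0,20)–(2,1): clear
  edge (2,1)–(9,5): clear
  edge (9,5)–(11,14): clear
  edge (11,14)–(0,20): clear
  midpoint (23/2,16) outside
  → clear

FREE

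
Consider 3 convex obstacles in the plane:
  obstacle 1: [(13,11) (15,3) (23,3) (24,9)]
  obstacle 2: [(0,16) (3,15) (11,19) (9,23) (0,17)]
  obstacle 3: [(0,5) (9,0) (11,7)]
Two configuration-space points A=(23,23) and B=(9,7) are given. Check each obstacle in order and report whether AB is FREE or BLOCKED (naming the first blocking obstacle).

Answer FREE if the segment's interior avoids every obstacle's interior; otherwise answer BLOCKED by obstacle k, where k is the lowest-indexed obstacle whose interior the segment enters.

Obstacle 1 [(13,11) (15,3) (23,3) (24,9)]:
  edge (13,11)–(15,3): clear
  edge (15,3)–(23,3): clear
  edge (23,3)–(24,9): clear
  edge (24,9)–(13,11): clear
  midpoint (16,15) outside
  → clear
Obstacle 2 [(0,16) (3,15) (11,19) (9,23) (0,17)]:
  edge (0,16)–(3,15): clear
  edge (3,15)–(11,19): clear
  edge (11,19)–(9,23): clear
  edge (9,23)–(0,17): clear
  edge (0,17)–(0,16): clear
  midpoint (16,15) outside
  → clear
Obstacle 3 [(0,5) (9,0) (11,7)]:
  edge (0,5)–(9,0): clear
  edge (9,0)–(11,7): clear
  edge (11,7)–(0,5): clear
  midpoint (16,15) outside
  → clear

FREE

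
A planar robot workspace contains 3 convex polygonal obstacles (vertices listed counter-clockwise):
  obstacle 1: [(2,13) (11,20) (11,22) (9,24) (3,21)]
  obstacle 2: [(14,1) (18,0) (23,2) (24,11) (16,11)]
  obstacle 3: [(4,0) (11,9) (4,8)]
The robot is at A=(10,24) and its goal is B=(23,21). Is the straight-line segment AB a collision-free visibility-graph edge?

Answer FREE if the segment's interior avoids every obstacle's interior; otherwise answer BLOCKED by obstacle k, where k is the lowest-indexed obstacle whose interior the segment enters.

Obstacle 1 [(2,13) (11,20) (11,22) (9,24) (3,21)]:
  edge (2,13)–(11,20): clear
  edge (11,20)–(11,22): clear
  edge (11,22)–(9,24): clear
  edge (9,24)–(3,21): clear
  edge (3,21)–(2,13): clear
  midpoint (33/2,45/2) outside
  → clear
Obstacle 2 [(14,1) (18,0) (23,2) (24,11) (16,11)]:
  edge (14,1)–(18,0): clear
  edge (18,0)–(23,2): clear
  edge (23,2)–(24,11): clear
  edge (24,11)–(16,11): clear
  edge (16,11)–(14,1): clear
  midpoint (33/2,45/2) outside
  → clear
Obstacle 3 [(4,0) (11,9) (4,8)]:
  edge (4,0)–(11,9): clear
  edge (11,9)–(4,8): clear
  edge (4,8)–(4,0): clear
  midpoint (33/2,45/2) outside
  → clear

FREE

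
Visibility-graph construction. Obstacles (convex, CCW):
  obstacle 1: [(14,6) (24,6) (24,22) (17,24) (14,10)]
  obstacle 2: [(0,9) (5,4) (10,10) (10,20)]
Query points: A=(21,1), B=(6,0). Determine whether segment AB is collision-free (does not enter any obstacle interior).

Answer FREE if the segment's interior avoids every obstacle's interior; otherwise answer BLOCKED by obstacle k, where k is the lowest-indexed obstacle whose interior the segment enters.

Obstacle 1 [(14,6) (24,6) (24,22) (17,24) (14,10)]:
  edge (14,6)–(24,6): clear
  edge (24,6)–(24,22): clear
  edge (24,22)–(17,24): clear
  edge (17,24)–(14,10): clear
  edge (14,10)–(14,6): clear
  midpoint (27/2,1/2) outside
  → clear
Obstacle 2 [(0,9) (5,4) (10,10) (10,20)]:
  edge (0,9)–(5,4): clear
  edge (5,4)–(10,10): clear
  edge (10,10)–(10,20): clear
  edge (10,20)–(0,9): clear
  midpoint (27/2,1/2) outside
  → clear

FREE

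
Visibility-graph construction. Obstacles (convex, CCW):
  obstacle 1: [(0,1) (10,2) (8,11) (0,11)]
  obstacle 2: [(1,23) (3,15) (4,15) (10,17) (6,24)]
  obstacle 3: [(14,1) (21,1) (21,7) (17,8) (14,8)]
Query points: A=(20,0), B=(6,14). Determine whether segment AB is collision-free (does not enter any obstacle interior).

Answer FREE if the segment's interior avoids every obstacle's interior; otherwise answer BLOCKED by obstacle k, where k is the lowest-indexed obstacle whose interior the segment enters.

Obstacle 1 [(0,1) (10,2) (8,11) (0,11)]:
  edge (0,1)–(10,2): clear
  edge (10,2)–(8,11): clear
  edge (8,11)–(0,11): clear
  edge (0,11)–(0,1): clear
  midpoint (13,7) outside
  → clear
Obstacle 2 [(1,23) (3,15) (4,15) (10,17) (6,24)]:
  edge (1,23)–(3,15): clear
  edge (3,15)–(4,15): clear
  edge (4,15)–(10,17): clear
  edge (10,17)–(6,24): clear
  edge (6,24)–(1,23): clear
  midpoint (13,7) outside
  → clear
Obstacle 3 [(14,1) (21,1) (21,7) (17,8) (14,8)]:
  edge (14,1)–(21,1): crosses AB
  edge (21,1)–(21,7): clear
  edge (21,7)–(17,8): clear
  edge (17,8)–(14,8): clear
  edge (14,8)–(14,1): crosses AB
  → BLOCKED

BLOCKED by obstacle 3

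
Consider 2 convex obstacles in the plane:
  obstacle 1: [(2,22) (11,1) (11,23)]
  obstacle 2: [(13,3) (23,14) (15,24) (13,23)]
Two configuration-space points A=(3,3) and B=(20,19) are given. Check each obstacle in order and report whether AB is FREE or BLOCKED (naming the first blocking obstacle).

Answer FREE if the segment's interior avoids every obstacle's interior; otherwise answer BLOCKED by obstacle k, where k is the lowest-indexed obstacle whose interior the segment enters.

BLOCKED by obstacle 1

Obstacle 1 [(2,22) (11,1) (11,23)]:
  edge (2,22)–(11,1): crosses AB
  edge (11,1)–(11,23): crosses AB
  edge (11,23)–(2,22): clear
  → BLOCKED
Obstacle 2 [(13,3) (23,14) (15,24) (13,23)]:
  edge (13,3)–(23,14): clear
  edge (23,14)–(15,24): crosses AB
  edge (15,24)–(13,23): clear
  edge (13,23)–(13,3): crosses AB
  → BLOCKED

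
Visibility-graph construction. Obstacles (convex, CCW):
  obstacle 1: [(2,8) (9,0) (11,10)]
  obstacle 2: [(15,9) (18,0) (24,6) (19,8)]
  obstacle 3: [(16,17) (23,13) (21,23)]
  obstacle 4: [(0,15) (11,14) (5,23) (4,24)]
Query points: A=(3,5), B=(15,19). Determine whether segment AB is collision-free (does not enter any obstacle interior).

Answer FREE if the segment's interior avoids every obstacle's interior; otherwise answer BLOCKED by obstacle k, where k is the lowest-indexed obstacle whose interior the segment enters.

BLOCKED by obstacle 1

Obstacle 1 [(2,8) (9,0) (11,10)]:
  edge (2,8)–(9,0): crosses AB
  edge (9,0)–(11,10): clear
  edge (11,10)–(2,8): crosses AB
  → BLOCKED
Obstacle 2 [(15,9) (18,0) (24,6) (19,8)]:
  edge (15,9)–(18,0): clear
  edge (18,0)–(24,6): clear
  edge (24,6)–(19,8): clear
  edge (19,8)–(15,9): clear
  midpoint (9,12) outside
  → clear
Obstacle 3 [(16,17) (23,13) (21,23)]:
  edge (16,17)–(23,13): clear
  edge (23,13)–(21,23): clear
  edge (21,23)–(16,17): clear
  midpoint (9,12) outside
  → clear
Obstacle 4 [(0,15) (11,14) (5,23) (4,24)]:
  edge (0,15)–(11,14): crosses AB
  edge (11,14)–(5,23): crosses AB
  edge (5,23)–(4,24): clear
  edge (4,24)–(0,15): clear
  → BLOCKED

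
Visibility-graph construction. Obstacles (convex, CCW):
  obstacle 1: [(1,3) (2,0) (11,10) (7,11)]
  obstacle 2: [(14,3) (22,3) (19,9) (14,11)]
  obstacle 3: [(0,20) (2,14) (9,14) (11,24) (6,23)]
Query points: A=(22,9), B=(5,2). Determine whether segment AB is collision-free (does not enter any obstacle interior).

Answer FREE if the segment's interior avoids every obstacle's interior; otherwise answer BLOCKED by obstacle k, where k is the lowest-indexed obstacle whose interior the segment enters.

Obstacle 1 [(1,3) (2,0) (11,10) (7,11)]:
  edge (1,3)–(2,0): clear
  edge (2,0)–(11,10): clear
  edge (11,10)–(7,11): clear
  edge (7,11)–(1,3): clear
  midpoint (27/2,11/2) outside
  → clear
Obstacle 2 [(14,3) (22,3) (19,9) (14,11)]:
  edge (14,3)–(22,3): clear
  edge (22,3)–(19,9): crosses AB
  edge (19,9)–(14,11): clear
  edge (14,11)–(14,3): crosses AB
  → BLOCKED
Obstacle 3 [(0,20) (2,14) (9,14) (11,24) (6,23)]:
  edge (0,20)–(2,14): clear
  edge (2,14)–(9,14): clear
  edge (9,14)–(11,24): clear
  edge (11,24)–(6,23): clear
  edge (6,23)–(0,20): clear
  midpoint (27/2,11/2) outside
  → clear

BLOCKED by obstacle 2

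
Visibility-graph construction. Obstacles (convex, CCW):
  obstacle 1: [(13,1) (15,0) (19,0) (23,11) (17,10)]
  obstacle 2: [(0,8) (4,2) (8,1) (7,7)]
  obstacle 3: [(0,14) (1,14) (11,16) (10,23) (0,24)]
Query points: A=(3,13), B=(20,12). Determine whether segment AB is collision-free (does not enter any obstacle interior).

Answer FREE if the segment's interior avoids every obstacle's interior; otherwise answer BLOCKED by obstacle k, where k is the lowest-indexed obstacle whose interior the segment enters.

FREE

Obstacle 1 [(13,1) (15,0) (19,0) (23,11) (17,10)]:
  edge (13,1)–(15,0): clear
  edge (15,0)–(19,0): clear
  edge (19,0)–(23,11): clear
  edge (23,11)–(17,10): clear
  edge (17,10)–(13,1): clear
  midpoint (23/2,25/2) outside
  → clear
Obstacle 2 [(0,8) (4,2) (8,1) (7,7)]:
  edge (0,8)–(4,2): clear
  edge (4,2)–(8,1): clear
  edge (8,1)–(7,7): clear
  edge (7,7)–(0,8): clear
  midpoint (23/2,25/2) outside
  → clear
Obstacle 3 [(0,14) (1,14) (11,16) (10,23) (0,24)]:
  edge (0,14)–(1,14): clear
  edge (1,14)–(11,16): clear
  edge (11,16)–(10,23): clear
  edge (10,23)–(0,24): clear
  edge (0,24)–(0,14): clear
  midpoint (23/2,25/2) outside
  → clear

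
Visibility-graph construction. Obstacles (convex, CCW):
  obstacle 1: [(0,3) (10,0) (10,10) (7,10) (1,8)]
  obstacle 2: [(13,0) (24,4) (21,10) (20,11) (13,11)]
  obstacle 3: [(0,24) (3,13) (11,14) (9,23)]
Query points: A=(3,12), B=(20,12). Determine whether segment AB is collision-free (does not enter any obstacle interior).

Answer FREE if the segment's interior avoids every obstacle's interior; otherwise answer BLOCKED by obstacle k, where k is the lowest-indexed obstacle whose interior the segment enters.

Obstacle 1 [(0,3) (10,0) (10,10) (7,10) (1,8)]:
  edge (0,3)–(10,0): clear
  edge (10,0)–(10,10): clear
  edge (10,10)–(7,10): clear
  edge (7,10)–(1,8): clear
  edge (1,8)–(0,3): clear
  midpoint (23/2,12) outside
  → clear
Obstacle 2 [(13,0) (24,4) (21,10) (20,11) (13,11)]:
  edge (13,0)–(24,4): clear
  edge (24,4)–(21,10): clear
  edge (21,10)–(20,11): clear
  edge (20,11)–(13,11): clear
  edge (13,11)–(13,0): clear
  midpoint (23/2,12) outside
  → clear
Obstacle 3 [(0,24) (3,13) (11,14) (9,23)]:
  edge (0,24)–(3,13): clear
  edge (3,13)–(11,14): clear
  edge (11,14)–(9,23): clear
  edge (9,23)–(0,24): clear
  midpoint (23/2,12) outside
  → clear

FREE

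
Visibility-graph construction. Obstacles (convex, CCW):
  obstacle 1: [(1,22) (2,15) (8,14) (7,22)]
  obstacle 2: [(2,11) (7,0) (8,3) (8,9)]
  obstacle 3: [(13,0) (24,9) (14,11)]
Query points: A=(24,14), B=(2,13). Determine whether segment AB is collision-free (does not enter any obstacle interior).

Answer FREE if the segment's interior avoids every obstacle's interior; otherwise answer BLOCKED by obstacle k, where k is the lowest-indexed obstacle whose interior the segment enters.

FREE

Obstacle 1 [(1,22) (2,15) (8,14) (7,22)]:
  edge (1,22)–(2,15): clear
  edge (2,15)–(8,14): clear
  edge (8,14)–(7,22): clear
  edge (7,22)–(1,22): clear
  midpoint (13,27/2) outside
  → clear
Obstacle 2 [(2,11) (7,0) (8,3) (8,9)]:
  edge (2,11)–(7,0): clear
  edge (7,0)–(8,3): clear
  edge (8,3)–(8,9): clear
  edge (8,9)–(2,11): clear
  midpoint (13,27/2) outside
  → clear
Obstacle 3 [(13,0) (24,9) (14,11)]:
  edge (13,0)–(24,9): clear
  edge (24,9)–(14,11): clear
  edge (14,11)–(13,0): clear
  midpoint (13,27/2) outside
  → clear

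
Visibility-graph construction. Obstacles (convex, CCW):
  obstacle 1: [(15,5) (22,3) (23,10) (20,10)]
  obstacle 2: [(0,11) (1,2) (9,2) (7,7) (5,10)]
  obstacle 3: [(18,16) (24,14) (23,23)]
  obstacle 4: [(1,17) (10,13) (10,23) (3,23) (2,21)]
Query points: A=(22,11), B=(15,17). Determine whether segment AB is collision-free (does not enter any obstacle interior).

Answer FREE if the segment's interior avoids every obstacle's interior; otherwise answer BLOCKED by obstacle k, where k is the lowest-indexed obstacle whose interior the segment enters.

Obstacle 1 [(15,5) (22,3) (23,10) (20,10)]:
  edge (15,5)–(22,3): clear
  edge (22,3)–(23,10): clear
  edge (23,10)–(20,10): clear
  edge (20,10)–(15,5): clear
  midpoint (37/2,14) outside
  → clear
Obstacle 2 [(0,11) (1,2) (9,2) (7,7) (5,10)]:
  edge (0,11)–(1,2): clear
  edge (1,2)–(9,2): clear
  edge (9,2)–(7,7): clear
  edge (7,7)–(5,10): clear
  edge (5,10)–(0,11): clear
  midpoint (37/2,14) outside
  → clear
Obstacle 3 [(18,16) (24,14) (23,23)]:
  edge (18,16)–(24,14): clear
  edge (24,14)–(23,23): clear
  edge (23,23)–(18,16): clear
  midpoint (37/2,14) outside
  → clear
Obstacle 4 [(1,17) (10,13) (10,23) (3,23) (2,21)]:
  edge (1,17)–(10,13): clear
  edge (10,13)–(10,23): clear
  edge (10,23)–(3,23): clear
  edge (3,23)–(2,21): clear
  edge (2,21)–(1,17): clear
  midpoint (37/2,14) outside
  → clear

FREE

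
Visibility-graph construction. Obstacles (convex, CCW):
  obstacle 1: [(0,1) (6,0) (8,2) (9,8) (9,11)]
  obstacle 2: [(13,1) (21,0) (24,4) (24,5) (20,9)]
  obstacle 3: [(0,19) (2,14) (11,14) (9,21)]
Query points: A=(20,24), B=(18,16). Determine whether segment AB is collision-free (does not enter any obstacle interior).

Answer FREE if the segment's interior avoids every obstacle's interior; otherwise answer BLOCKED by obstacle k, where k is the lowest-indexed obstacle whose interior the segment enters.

Obstacle 1 [(0,1) (6,0) (8,2) (9,8) (9,11)]:
  edge (0,1)–(6,0): clear
  edge (6,0)–(8,2): clear
  edge (8,2)–(9,8): clear
  edge (9,8)–(9,11): clear
  edge (9,11)–(0,1): clear
  midpoint (19,20) outside
  → clear
Obstacle 2 [(13,1) (21,0) (24,4) (24,5) (20,9)]:
  edge (13,1)–(21,0): clear
  edge (21,0)–(24,4): clear
  edge (24,4)–(24,5): clear
  edge (24,5)–(20,9): clear
  edge (20,9)–(13,1): clear
  midpoint (19,20) outside
  → clear
Obstacle 3 [(0,19) (2,14) (11,14) (9,21)]:
  edge (0,19)–(2,14): clear
  edge (2,14)–(11,14): clear
  edge (11,14)–(9,21): clear
  edge (9,21)–(0,19): clear
  midpoint (19,20) outside
  → clear

FREE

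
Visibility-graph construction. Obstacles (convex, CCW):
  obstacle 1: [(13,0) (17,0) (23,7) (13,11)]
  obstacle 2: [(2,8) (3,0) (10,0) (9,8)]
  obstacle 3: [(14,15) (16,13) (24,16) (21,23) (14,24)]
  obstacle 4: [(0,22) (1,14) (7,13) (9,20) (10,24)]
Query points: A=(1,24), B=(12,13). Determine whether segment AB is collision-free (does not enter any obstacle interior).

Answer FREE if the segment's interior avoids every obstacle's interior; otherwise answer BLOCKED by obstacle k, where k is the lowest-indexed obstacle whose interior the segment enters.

Obstacle 1 [(13,0) (17,0) (23,7) (13,11)]:
  edge (13,0)–(17,0): clear
  edge (17,0)–(23,7): clear
  edge (23,7)–(13,11): clear
  edge (13,11)–(13,0): clear
  midpoint (13/2,37/2) outside
  → clear
Obstacle 2 [(2,8) (3,0) (10,0) (9,8)]:
  edge (2,8)–(3,0): clear
  edge (3,0)–(10,0): clear
  edge (10,0)–(9,8): clear
  edge (9,8)–(2,8): clear
  midpoint (13/2,37/2) outside
  → clear
Obstacle 3 [(14,15) (16,13) (24,16) (21,23) (14,24)]:
  edge (14,15)–(16,13): clear
  edge (16,13)–(24,16): clear
  edge (24,16)–(21,23): clear
  edge (21,23)–(14,24): clear
  edge (14,24)–(14,15): clear
  midpoint (13/2,37/2) outside
  → clear
Obstacle 4 [(0,22) (1,14) (7,13) (9,20) (10,24)]:
  edge (0,22)–(1,14): clear
  edge (1,14)–(7,13): clear
  edge (7,13)–(9,20): crosses AB
  edge (9,20)–(10,24): clear
  edge (10,24)–(0,22): crosses AB
  → BLOCKED

BLOCKED by obstacle 4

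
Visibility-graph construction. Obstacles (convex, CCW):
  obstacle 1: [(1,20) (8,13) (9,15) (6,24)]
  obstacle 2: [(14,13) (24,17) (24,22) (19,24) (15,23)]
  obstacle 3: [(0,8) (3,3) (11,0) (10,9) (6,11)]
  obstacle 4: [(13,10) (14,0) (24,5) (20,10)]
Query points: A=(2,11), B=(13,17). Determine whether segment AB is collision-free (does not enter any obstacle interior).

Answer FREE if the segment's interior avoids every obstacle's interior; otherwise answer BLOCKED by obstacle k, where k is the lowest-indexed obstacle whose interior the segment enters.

BLOCKED by obstacle 1

Obstacle 1 [(1,20) (8,13) (9,15) (6,24)]:
  edge (1,20)–(8,13): crosses AB
  edge (8,13)–(9,15): crosses AB
  edge (9,15)–(6,24): clear
  edge (6,24)–(1,20): clear
  → BLOCKED
Obstacle 2 [(14,13) (24,17) (24,22) (19,24) (15,23)]:
  edge (14,13)–(24,17): clear
  edge (24,17)–(24,22): clear
  edge (24,22)–(19,24): clear
  edge (19,24)–(15,23): clear
  edge (15,23)–(14,13): clear
  midpoint (15/2,14) outside
  → clear
Obstacle 3 [(0,8) (3,3) (11,0) (10,9) (6,11)]:
  edge (0,8)–(3,3): clear
  edge (3,3)–(11,0): clear
  edge (11,0)–(10,9): clear
  edge (10,9)–(6,11): clear
  edge (6,11)–(0,8): clear
  midpoint (15/2,14) outside
  → clear
Obstacle 4 [(13,10) (14,0) (24,5) (20,10)]:
  edge (13,10)–(14,0): clear
  edge (14,0)–(24,5): clear
  edge (24,5)–(20,10): clear
  edge (20,10)–(13,10): clear
  midpoint (15/2,14) outside
  → clear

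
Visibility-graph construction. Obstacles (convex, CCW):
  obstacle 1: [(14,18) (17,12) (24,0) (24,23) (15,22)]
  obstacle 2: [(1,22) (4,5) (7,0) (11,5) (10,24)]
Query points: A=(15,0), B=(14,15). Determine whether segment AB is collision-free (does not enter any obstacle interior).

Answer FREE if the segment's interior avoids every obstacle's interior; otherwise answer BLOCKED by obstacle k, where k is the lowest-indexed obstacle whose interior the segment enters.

FREE

Obstacle 1 [(14,18) (17,12) (24,0) (24,23) (15,22)]:
  edge (14,18)–(17,12): clear
  edge (17,12)–(24,0): clear
  edge (24,0)–(24,23): clear
  edge (24,23)–(15,22): clear
  edge (15,22)–(14,18): clear
  midpoint (29/2,15/2) outside
  → clear
Obstacle 2 [(1,22) (4,5) (7,0) (11,5) (10,24)]:
  edge (1,22)–(4,5): clear
  edge (4,5)–(7,0): clear
  edge (7,0)–(11,5): clear
  edge (11,5)–(10,24): clear
  edge (10,24)–(1,22): clear
  midpoint (29/2,15/2) outside
  → clear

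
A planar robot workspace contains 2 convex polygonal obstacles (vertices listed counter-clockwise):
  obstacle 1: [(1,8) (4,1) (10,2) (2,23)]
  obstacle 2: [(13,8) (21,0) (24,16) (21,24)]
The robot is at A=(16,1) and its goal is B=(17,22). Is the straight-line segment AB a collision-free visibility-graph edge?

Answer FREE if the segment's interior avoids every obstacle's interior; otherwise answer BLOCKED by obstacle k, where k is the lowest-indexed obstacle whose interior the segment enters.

Obstacle 1 [(1,8) (4,1) (10,2) (2,23)]:
  edge (1,8)–(4,1): clear
  edge (4,1)–(10,2): clear
  edge (10,2)–(2,23): clear
  edge (2,23)–(1,8): clear
  midpoint (33/2,23/2) outside
  → clear
Obstacle 2 [(13,8) (21,0) (24,16) (21,24)]:
  edge (13,8)–(21,0): crosses AB
  edge (21,0)–(24,16): clear
  edge (24,16)–(21,24): clear
  edge (21,24)–(13,8): crosses AB
  → BLOCKED

BLOCKED by obstacle 2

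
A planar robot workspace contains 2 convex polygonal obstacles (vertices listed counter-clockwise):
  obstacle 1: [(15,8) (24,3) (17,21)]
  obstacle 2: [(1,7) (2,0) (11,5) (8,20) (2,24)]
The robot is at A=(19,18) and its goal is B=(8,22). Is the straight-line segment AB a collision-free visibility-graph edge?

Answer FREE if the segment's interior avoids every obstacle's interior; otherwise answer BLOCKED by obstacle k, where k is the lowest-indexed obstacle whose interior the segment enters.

BLOCKED by obstacle 1

Obstacle 1 [(15,8) (24,3) (17,21)]:
  edge (15,8)–(24,3): clear
  edge (24,3)–(17,21): crosses AB
  edge (17,21)–(15,8): crosses AB
  → BLOCKED
Obstacle 2 [(1,7) (2,0) (11,5) (8,20) (2,24)]:
  edge (1,7)–(2,0): clear
  edge (2,0)–(11,5): clear
  edge (11,5)–(8,20): clear
  edge (8,20)–(2,24): clear
  edge (2,24)–(1,7): clear
  midpoint (27/2,20) outside
  → clear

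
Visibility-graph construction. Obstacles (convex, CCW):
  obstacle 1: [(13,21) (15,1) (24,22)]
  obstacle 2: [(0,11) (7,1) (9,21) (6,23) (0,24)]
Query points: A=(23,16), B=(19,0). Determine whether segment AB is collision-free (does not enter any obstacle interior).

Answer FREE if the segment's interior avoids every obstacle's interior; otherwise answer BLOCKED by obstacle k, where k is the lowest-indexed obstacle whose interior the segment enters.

FREE

Obstacle 1 [(13,21) (15,1) (24,22)]:
  edge (13,21)–(15,1): clear
  edge (15,1)–(24,22): clear
  edge (24,22)–(13,21): clear
  midpoint (21,8) outside
  → clear
Obstacle 2 [(0,11) (7,1) (9,21) (6,23) (0,24)]:
  edge (0,11)–(7,1): clear
  edge (7,1)–(9,21): clear
  edge (9,21)–(6,23): clear
  edge (6,23)–(0,24): clear
  edge (0,24)–(0,11): clear
  midpoint (21,8) outside
  → clear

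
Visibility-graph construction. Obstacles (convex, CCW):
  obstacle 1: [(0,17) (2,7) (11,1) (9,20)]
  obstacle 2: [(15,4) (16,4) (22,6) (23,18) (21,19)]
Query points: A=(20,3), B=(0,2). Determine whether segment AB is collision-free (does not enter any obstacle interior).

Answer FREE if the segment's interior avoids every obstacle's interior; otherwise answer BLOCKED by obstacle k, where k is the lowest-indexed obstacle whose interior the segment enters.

Obstacle 1 [(0,17) (2,7) (11,1) (9,20)]:
  edge (0,17)–(2,7): clear
  edge (2,7)–(11,1): crosses AB
  edge (11,1)–(9,20): crosses AB
  edge (9,20)–(0,17): clear
  → BLOCKED
Obstacle 2 [(15,4) (16,4) (22,6) (23,18) (21,19)]:
  edge (15,4)–(16,4): clear
  edge (16,4)–(22,6): clear
  edge (22,6)–(23,18): clear
  edge (23,18)–(21,19): clear
  edge (21,19)–(15,4): clear
  midpoint (10,5/2) outside
  → clear

BLOCKED by obstacle 1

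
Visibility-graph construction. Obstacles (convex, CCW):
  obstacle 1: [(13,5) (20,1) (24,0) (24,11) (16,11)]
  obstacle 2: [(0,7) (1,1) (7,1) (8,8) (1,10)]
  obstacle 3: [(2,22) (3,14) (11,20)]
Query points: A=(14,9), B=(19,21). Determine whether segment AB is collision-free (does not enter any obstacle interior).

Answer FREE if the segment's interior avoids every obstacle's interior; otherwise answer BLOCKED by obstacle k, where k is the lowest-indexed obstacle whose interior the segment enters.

Obstacle 1 [(13,5) (20,1) (24,0) (24,11) (16,11)]:
  edge (13,5)–(20,1): clear
  edge (20,1)–(24,0): clear
  edge (24,0)–(24,11): clear
  edge (24,11)–(16,11): clear
  edge (16,11)–(13,5): clear
  midpoint (33/2,15) outside
  → clear
Obstacle 2 [(0,7) (1,1) (7,1) (8,8) (1,10)]:
  edge (0,7)–(1,1): clear
  edge (1,1)–(7,1): clear
  edge (7,1)–(8,8): clear
  edge (8,8)–(1,10): clear
  edge (1,10)–(0,7): clear
  midpoint (33/2,15) outside
  → clear
Obstacle 3 [(2,22) (3,14) (11,20)]:
  edge (2,22)–(3,14): clear
  edge (3,14)–(11,20): clear
  edge (11,20)–(2,22): clear
  midpoint (33/2,15) outside
  → clear

FREE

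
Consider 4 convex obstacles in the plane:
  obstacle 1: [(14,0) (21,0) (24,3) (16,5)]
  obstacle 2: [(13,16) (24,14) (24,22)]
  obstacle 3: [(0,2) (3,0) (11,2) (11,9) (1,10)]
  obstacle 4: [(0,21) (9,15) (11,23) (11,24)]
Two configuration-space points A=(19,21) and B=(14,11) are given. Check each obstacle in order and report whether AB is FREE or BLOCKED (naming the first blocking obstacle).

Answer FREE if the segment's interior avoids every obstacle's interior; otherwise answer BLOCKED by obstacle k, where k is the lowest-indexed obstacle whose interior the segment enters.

BLOCKED by obstacle 2

Obstacle 1 [(14,0) (21,0) (24,3) (16,5)]:
  edge (14,0)–(21,0): clear
  edge (21,0)–(24,3): clear
  edge (24,3)–(16,5): clear
  edge (16,5)–(14,0): clear
  midpoint (33/2,16) outside
  → clear
Obstacle 2 [(13,16) (24,14) (24,22)]:
  edge (13,16)–(24,14): crosses AB
  edge (24,14)–(24,22): clear
  edge (24,22)–(13,16): crosses AB
  → BLOCKED
Obstacle 3 [(0,2) (3,0) (11,2) (11,9) (1,10)]:
  edge (0,2)–(3,0): clear
  edge (3,0)–(11,2): clear
  edge (11,2)–(11,9): clear
  edge (11,9)–(1,10): clear
  edge (1,10)–(0,2): clear
  midpoint (33/2,16) outside
  → clear
Obstacle 4 [(0,21) (9,15) (11,23) (11,24)]:
  edge (0,21)–(9,15): clear
  edge (9,15)–(11,23): clear
  edge (11,23)–(11,24): clear
  edge (11,24)–(0,21): clear
  midpoint (33/2,16) outside
  → clear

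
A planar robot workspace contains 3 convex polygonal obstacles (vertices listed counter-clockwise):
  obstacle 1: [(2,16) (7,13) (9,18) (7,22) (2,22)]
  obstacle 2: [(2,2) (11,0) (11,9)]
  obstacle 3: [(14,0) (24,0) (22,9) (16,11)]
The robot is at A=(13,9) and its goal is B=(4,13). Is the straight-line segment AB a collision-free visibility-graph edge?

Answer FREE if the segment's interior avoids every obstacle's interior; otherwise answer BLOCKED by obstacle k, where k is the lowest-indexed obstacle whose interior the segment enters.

Obstacle 1 [(2,16) (7,13) (9,18) (7,22) (2,22)]:
  edge (2,16)–(7,13): clear
  edge (7,13)–(9,18): clear
  edge (9,18)–(7,22): clear
  edge (7,22)–(2,22): clear
  edge (2,22)–(2,16): clear
  midpoint (17/2,11) outside
  → clear
Obstacle 2 [(2,2) (11,0) (11,9)]:
  edge (2,2)–(11,0): clear
  edge (11,0)–(11,9): clear
  edge (11,9)–(2,2): clear
  midpoint (17/2,11) outside
  → clear
Obstacle 3 [(14,0) (24,0) (22,9) (16,11)]:
  edge (14,0)–(24,0): clear
  edge (24,0)–(22,9): clear
  edge (22,9)–(16,11): clear
  edge (16,11)–(14,0): clear
  midpoint (17/2,11) outside
  → clear

FREE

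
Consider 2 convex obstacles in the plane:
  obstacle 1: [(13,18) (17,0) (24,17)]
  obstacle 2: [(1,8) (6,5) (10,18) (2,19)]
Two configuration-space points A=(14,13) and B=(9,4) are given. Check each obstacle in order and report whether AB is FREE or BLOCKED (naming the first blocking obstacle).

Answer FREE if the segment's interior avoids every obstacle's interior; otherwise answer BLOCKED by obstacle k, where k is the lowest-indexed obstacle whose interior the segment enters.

FREE

Obstacle 1 [(13,18) (17,0) (24,17)]:
  edge (13,18)–(17,0): clear
  edge (17,0)–(24,17): clear
  edge (24,17)–(13,18): clear
  midpoint (23/2,17/2) outside
  → clear
Obstacle 2 [(1,8) (6,5) (10,18) (2,19)]:
  edge (1,8)–(6,5): clear
  edge (6,5)–(10,18): clear
  edge (10,18)–(2,19): clear
  edge (2,19)–(1,8): clear
  midpoint (23/2,17/2) outside
  → clear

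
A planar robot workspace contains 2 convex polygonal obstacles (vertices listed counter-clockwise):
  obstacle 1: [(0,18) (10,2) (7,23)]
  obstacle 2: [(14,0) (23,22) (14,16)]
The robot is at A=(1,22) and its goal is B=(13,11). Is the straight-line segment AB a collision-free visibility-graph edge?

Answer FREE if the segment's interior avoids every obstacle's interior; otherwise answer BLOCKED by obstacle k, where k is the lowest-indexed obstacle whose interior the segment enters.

BLOCKED by obstacle 1

Obstacle 1 [(0,18) (10,2) (7,23)]:
  edge (0,18)–(10,2): clear
  edge (10,2)–(7,23): crosses AB
  edge (7,23)–(0,18): crosses AB
  → BLOCKED
Obstacle 2 [(14,0) (23,22) (14,16)]:
  edge (14,0)–(23,22): clear
  edge (23,22)–(14,16): clear
  edge (14,16)–(14,0): clear
  midpoint (7,33/2) outside
  → clear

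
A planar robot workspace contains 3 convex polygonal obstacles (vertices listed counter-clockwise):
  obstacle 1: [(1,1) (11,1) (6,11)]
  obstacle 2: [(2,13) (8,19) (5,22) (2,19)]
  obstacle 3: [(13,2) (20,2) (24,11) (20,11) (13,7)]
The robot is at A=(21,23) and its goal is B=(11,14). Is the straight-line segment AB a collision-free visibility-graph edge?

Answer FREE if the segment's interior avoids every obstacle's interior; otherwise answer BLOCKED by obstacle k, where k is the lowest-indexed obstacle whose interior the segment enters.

FREE

Obstacle 1 [(1,1) (11,1) (6,11)]:
  edge (1,1)–(11,1): clear
  edge (11,1)–(6,11): clear
  edge (6,11)–(1,1): clear
  midpoint (16,37/2) outside
  → clear
Obstacle 2 [(2,13) (8,19) (5,22) (2,19)]:
  edge (2,13)–(8,19): clear
  edge (8,19)–(5,22): clear
  edge (5,22)–(2,19): clear
  edge (2,19)–(2,13): clear
  midpoint (16,37/2) outside
  → clear
Obstacle 3 [(13,2) (20,2) (24,11) (20,11) (13,7)]:
  edge (13,2)–(20,2): clear
  edge (20,2)–(24,11): clear
  edge (24,11)–(20,11): clear
  edge (20,11)–(13,7): clear
  edge (13,7)–(13,2): clear
  midpoint (16,37/2) outside
  → clear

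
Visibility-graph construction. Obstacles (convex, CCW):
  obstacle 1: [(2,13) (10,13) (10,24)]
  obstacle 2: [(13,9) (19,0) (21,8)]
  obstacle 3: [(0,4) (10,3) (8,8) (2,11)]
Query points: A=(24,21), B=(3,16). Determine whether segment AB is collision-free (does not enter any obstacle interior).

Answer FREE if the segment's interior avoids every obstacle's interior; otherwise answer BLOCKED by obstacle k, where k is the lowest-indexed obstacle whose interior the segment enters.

Obstacle 1 [(2,13) (10,13) (10,24)]:
  edge (2,13)–(10,13): clear
  edge (10,13)–(10,24): crosses AB
  edge (10,24)–(2,13): crosses AB
  → BLOCKED
Obstacle 2 [(13,9) (19,0) (21,8)]:
  edge (13,9)–(19,0): clear
  edge (19,0)–(21,8): clear
  edge (21,8)–(13,9): clear
  midpoint (27/2,37/2) outside
  → clear
Obstacle 3 [(0,4) (10,3) (8,8) (2,11)]:
  edge (0,4)–(10,3): clear
  edge (10,3)–(8,8): clear
  edge (8,8)–(2,11): clear
  edge (2,11)–(0,4): clear
  midpoint (27/2,37/2) outside
  → clear

BLOCKED by obstacle 1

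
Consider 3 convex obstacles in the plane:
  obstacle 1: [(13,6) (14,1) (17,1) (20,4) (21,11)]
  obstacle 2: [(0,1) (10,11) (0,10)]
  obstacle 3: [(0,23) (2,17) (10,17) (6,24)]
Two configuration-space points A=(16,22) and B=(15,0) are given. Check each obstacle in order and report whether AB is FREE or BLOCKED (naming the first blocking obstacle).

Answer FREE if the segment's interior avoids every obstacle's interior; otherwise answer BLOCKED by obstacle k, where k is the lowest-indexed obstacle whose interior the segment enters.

Obstacle 1 [(13,6) (14,1) (17,1) (20,4) (21,11)]:
  edge (13,6)–(14,1): clear
  edge (14,1)–(17,1): crosses AB
  edge (17,1)–(20,4): clear
  edge (20,4)–(21,11): clear
  edge (21,11)–(13,6): crosses AB
  → BLOCKED
Obstacle 2 [(0,1) (10,11) (0,10)]:
  edge (0,1)–(10,11): clear
  edge (10,11)–(0,10): clear
  edge (0,10)–(0,1): clear
  midpoint (31/2,11) outside
  → clear
Obstacle 3 [(0,23) (2,17) (10,17) (6,24)]:
  edge (0,23)–(2,17): clear
  edge (2,17)–(10,17): clear
  edge (10,17)–(6,24): clear
  edge (6,24)–(0,23): clear
  midpoint (31/2,11) outside
  → clear

BLOCKED by obstacle 1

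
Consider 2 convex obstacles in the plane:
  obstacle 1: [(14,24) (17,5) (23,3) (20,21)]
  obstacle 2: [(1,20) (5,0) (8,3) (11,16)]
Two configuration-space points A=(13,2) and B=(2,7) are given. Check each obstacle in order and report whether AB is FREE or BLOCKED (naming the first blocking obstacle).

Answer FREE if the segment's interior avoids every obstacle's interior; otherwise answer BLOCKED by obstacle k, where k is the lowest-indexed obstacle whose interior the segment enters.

Obstacle 1 [(14,24) (17,5) (23,3) (20,21)]:
  edge (14,24)–(17,5): clear
  edge (17,5)–(23,3): clear
  edge (23,3)–(20,21): clear
  edge (20,21)–(14,24): clear
  midpoint (15/2,9/2) outside
  → clear
Obstacle 2 [(1,20) (5,0) (8,3) (11,16)]:
  edge (1,20)–(5,0): crosses AB
  edge (5,0)–(8,3): clear
  edge (8,3)–(11,16): crosses AB
  edge (11,16)–(1,20): clear
  → BLOCKED

BLOCKED by obstacle 2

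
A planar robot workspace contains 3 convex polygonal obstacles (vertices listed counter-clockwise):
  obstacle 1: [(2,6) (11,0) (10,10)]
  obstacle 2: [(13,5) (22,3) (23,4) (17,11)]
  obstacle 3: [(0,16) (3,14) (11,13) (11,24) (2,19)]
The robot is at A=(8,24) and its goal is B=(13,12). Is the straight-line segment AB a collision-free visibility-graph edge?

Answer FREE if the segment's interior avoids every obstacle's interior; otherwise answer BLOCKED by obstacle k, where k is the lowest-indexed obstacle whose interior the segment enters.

BLOCKED by obstacle 3

Obstacle 1 [(2,6) (11,0) (10,10)]:
  edge (2,6)–(11,0): clear
  edge (11,0)–(10,10): clear
  edge (10,10)–(2,6): clear
  midpoint (21/2,18) outside
  → clear
Obstacle 2 [(13,5) (22,3) (23,4) (17,11)]:
  edge (13,5)–(22,3): clear
  edge (22,3)–(23,4): clear
  edge (23,4)–(17,11): clear
  edge (17,11)–(13,5): clear
  midpoint (21/2,18) outside
  → clear
Obstacle 3 [(0,16) (3,14) (11,13) (11,24) (2,19)]:
  edge (0,16)–(3,14): clear
  edge (3,14)–(11,13): clear
  edge (11,13)–(11,24): crosses AB
  edge (11,24)–(2,19): crosses AB
  edge (2,19)–(0,16): clear
  → BLOCKED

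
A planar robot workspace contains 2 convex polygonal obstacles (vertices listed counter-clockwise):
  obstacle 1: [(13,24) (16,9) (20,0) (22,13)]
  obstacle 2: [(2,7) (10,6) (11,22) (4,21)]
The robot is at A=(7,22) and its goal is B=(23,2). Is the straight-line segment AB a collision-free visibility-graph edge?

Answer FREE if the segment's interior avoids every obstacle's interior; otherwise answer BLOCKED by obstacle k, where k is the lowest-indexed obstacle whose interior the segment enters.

Obstacle 1 [(13,24) (16,9) (20,0) (22,13)]:
  edge (13,24)–(16,9): crosses AB
  edge (16,9)–(20,0): clear
  edge (20,0)–(22,13): crosses AB
  edge (22,13)–(13,24): clear
  → BLOCKED
Obstacle 2 [(2,7) (10,6) (11,22) (4,21)]:
  edge (2,7)–(10,6): clear
  edge (10,6)–(11,22): crosses AB
  edge (11,22)–(4,21): crosses AB
  edge (4,21)–(2,7): clear
  → BLOCKED

BLOCKED by obstacle 1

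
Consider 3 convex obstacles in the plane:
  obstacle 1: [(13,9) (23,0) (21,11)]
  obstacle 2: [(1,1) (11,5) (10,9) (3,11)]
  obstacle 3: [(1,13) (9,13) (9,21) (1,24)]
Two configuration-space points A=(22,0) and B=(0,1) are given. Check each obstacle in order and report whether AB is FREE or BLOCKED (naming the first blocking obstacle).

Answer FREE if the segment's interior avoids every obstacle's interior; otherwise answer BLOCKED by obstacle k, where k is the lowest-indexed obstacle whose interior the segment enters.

Obstacle 1 [(13,9) (23,0) (21,11)]:
  edge (13,9)–(23,0): clear
  edge (23,0)–(21,11): clear
  edge (21,11)–(13,9): clear
  midpoint (11,1/2) outside
  → clear
Obstacle 2 [(1,1) (11,5) (10,9) (3,11)]:
  edge (1,1)–(11,5): clear
  edge (11,5)–(10,9): clear
  edge (10,9)–(3,11): clear
  edge (3,11)–(1,1): clear
  midpoint (11,1/2) outside
  → clear
Obstacle 3 [(1,13) (9,13) (9,21) (1,24)]:
  edge (1,13)–(9,13): clear
  edge (9,13)–(9,21): clear
  edge (9,21)–(1,24): clear
  edge (1,24)–(1,13): clear
  midpoint (11,1/2) outside
  → clear

FREE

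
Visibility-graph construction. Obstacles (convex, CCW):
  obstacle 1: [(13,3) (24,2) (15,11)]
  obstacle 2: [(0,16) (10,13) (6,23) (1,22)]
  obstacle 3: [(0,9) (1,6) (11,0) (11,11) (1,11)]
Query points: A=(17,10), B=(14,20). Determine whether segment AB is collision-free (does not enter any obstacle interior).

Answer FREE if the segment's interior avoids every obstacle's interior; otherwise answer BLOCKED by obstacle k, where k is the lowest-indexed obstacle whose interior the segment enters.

Obstacle 1 [(13,3) (24,2) (15,11)]:
  edge (13,3)–(24,2): clear
  edge (24,2)–(15,11): clear
  edge (15,11)–(13,3): clear
  midpoint (31/2,15) outside
  → clear
Obstacle 2 [(0,16) (10,13) (6,23) (1,22)]:
  edge (0,16)–(10,13): clear
  edge (10,13)–(6,23): clear
  edge (6,23)–(1,22): clear
  edge (1,22)–(0,16): clear
  midpoint (31/2,15) outside
  → clear
Obstacle 3 [(0,9) (1,6) (11,0) (11,11) (1,11)]:
  edge (0,9)–(1,6): clear
  edge (1,6)–(11,0): clear
  edge (11,0)–(11,11): clear
  edge (11,11)–(1,11): clear
  edge (1,11)–(0,9): clear
  midpoint (31/2,15) outside
  → clear

FREE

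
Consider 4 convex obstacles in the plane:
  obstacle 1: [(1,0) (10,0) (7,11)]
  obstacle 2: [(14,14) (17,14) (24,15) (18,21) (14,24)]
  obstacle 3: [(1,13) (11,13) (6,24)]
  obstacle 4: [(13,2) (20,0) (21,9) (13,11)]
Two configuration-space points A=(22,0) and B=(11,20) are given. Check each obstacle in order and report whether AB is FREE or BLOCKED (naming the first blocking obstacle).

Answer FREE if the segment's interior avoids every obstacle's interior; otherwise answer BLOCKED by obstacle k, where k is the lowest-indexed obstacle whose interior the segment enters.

Obstacle 1 [(1,0) (10,0) (7,11)]:
  edge (1,0)–(10,0): clear
  edge (10,0)–(7,11): clear
  edge (7,11)–(1,0): clear
  midpoint (33/2,10) outside
  → clear
Obstacle 2 [(14,14) (17,14) (24,15) (18,21) (14,24)]:
  edge (14,14)–(17,14): crosses AB
  edge (17,14)–(24,15): clear
  edge (24,15)–(18,21): clear
  edge (18,21)–(14,24): clear
  edge (14,24)–(14,14): crosses AB
  → BLOCKED
Obstacle 3 [(1,13) (11,13) (6,24)]:
  edge (1,13)–(11,13): clear
  edge (11,13)–(6,24): clear
  edge (6,24)–(1,13): clear
  midpoint (33/2,10) outside
  → clear
Obstacle 4 [(13,2) (20,0) (21,9) (13,11)]:
  edge (13,2)–(20,0): clear
  edge (20,0)–(21,9): crosses AB
  edge (21,9)–(13,11): crosses AB
  edge (13,11)–(13,2): clear
  → BLOCKED

BLOCKED by obstacle 2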